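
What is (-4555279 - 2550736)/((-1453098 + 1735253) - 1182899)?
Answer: 7106015/900744 ≈ 7.8891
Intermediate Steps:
(-4555279 - 2550736)/((-1453098 + 1735253) - 1182899) = -7106015/(282155 - 1182899) = -7106015/(-900744) = -7106015*(-1/900744) = 7106015/900744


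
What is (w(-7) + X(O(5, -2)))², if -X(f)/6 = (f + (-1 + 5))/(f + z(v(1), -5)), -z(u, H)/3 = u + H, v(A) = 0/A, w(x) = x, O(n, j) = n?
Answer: 9409/100 ≈ 94.090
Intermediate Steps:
v(A) = 0
z(u, H) = -3*H - 3*u (z(u, H) = -3*(u + H) = -3*(H + u) = -3*H - 3*u)
X(f) = -6*(4 + f)/(15 + f) (X(f) = -6*(f + (-1 + 5))/(f + (-3*(-5) - 3*0)) = -6*(f + 4)/(f + (15 + 0)) = -6*(4 + f)/(f + 15) = -6*(4 + f)/(15 + f))
(w(-7) + X(O(5, -2)))² = (-7 + 6*(-4 - 1*5)/(15 + 5))² = (-7 + 6*(-4 - 5)/20)² = (-7 + 6*(1/20)*(-9))² = (-7 - 27/10)² = (-97/10)² = 9409/100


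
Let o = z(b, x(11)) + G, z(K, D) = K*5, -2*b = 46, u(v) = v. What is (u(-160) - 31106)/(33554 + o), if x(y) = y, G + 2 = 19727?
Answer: -15633/26582 ≈ -0.58810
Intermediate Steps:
G = 19725 (G = -2 + 19727 = 19725)
b = -23 (b = -½*46 = -23)
z(K, D) = 5*K
o = 19610 (o = 5*(-23) + 19725 = -115 + 19725 = 19610)
(u(-160) - 31106)/(33554 + o) = (-160 - 31106)/(33554 + 19610) = -31266/53164 = -31266*1/53164 = -15633/26582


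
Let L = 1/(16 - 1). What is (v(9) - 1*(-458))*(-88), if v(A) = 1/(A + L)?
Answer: -685333/17 ≈ -40314.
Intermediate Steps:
L = 1/15 ≈ 0.066667
v(A) = 1/(1/15 + A) (v(A) = 1/(A + 1/15) = 1/(1/15 + A))
(v(9) - 1*(-458))*(-88) = (15/(1 + 15*9) - 1*(-458))*(-88) = (15/(1 + 135) + 458)*(-88) = (15/136 + 458)*(-88) = (62303/136)*(-88) = -685333/17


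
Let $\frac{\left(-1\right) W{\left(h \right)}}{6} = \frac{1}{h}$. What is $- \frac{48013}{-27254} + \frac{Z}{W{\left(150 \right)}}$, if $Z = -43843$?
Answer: $\frac{29872476063}{27254} \approx 1.0961 \cdot 10^{6}$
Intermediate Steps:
$W{\left(h \right)} = - \frac{6}{h}$
$- \frac{48013}{-27254} + \frac{Z}{W{\left(150 \right)}} = - \frac{48013}{-27254} - \frac{43843}{\left(-6\right) \frac{1}{150}} = \left(-48013\right) \left(- \frac{1}{27254}\right) - \frac{43843}{\left(-6\right) \frac{1}{150}} = \frac{48013}{27254} - \frac{43843}{- \frac{1}{25}} = \frac{48013}{27254} - -1096075 = \frac{48013}{27254} + 1096075 = \frac{29872476063}{27254}$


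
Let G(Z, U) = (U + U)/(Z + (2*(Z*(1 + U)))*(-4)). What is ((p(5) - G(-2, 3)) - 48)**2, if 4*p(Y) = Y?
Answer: 33744481/15376 ≈ 2194.6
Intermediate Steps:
G(Z, U) = 2*U/(Z - 8*Z*(1 + U)) (G(Z, U) = (2*U)/(Z + (2*Z*(1 + U))*(-4)) = (2*U)/(Z - 8*Z*(1 + U)) = 2*U/(Z - 8*Z*(1 + U)))
p(Y) = Y/4
((p(5) - G(-2, 3)) - 48)**2 = (((1/4)*5 - (-2)*3/((-2)*(7 + 8*3))) - 48)**2 = ((5/4 - (-2)*3*(-1)/(2*(7 + 24))) - 48)**2 = ((5/4 - (-2)*3*(-1)/(2*31)) - 48)**2 = ((5/4 - 1*3/31) - 48)**2 = ((5/4 - 3/31) - 48)**2 = (143/124 - 48)**2 = (-5809/124)**2 = 33744481/15376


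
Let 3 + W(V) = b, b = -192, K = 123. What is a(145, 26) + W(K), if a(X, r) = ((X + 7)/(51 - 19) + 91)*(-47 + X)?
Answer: 18377/2 ≈ 9188.5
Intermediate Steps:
W(V) = -195 (W(V) = -3 - 192 = -195)
a(X, r) = (-47 + X)*(2919/32 + X/32) (a(X, r) = ((7 + X)/32 + 91)*(-47 + X) = ((7 + X)*(1/32) + 91)*(-47 + X) = ((7/32 + X/32) + 91)*(-47 + X) = (2919/32 + X/32)*(-47 + X) = (-47 + X)*(2919/32 + X/32))
a(145, 26) + W(K) = (-137193/32 + (1/32)*145**2 + (359/4)*145) - 195 = (-137193/32 + (1/32)*21025 + 52055/4) - 195 = (-137193/32 + 21025/32 + 52055/4) - 195 = 18767/2 - 195 = 18377/2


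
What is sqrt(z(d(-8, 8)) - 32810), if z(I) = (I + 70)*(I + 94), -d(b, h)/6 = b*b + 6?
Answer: sqrt(81290) ≈ 285.11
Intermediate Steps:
d(b, h) = -36 - 6*b**2 (d(b, h) = -6*(b*b + 6) = -6*(b**2 + 6) = -6*(6 + b**2) = -36 - 6*b**2)
z(I) = (70 + I)*(94 + I)
sqrt(z(d(-8, 8)) - 32810) = sqrt((6580 + (-36 - 6*(-8)**2)**2 + 164*(-36 - 6*(-8)**2)) - 32810) = sqrt((6580 + (-36 - 6*64)**2 + 164*(-36 - 6*64)) - 32810) = sqrt((6580 + (-36 - 384)**2 + 164*(-36 - 384)) - 32810) = sqrt((6580 + (-420)**2 + 164*(-420)) - 32810) = sqrt((6580 + 176400 - 68880) - 32810) = sqrt(114100 - 32810) = sqrt(81290)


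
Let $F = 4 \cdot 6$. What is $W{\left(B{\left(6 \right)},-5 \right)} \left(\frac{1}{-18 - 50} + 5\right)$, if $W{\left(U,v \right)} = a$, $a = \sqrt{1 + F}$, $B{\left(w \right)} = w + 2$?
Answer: $\frac{1695}{68} \approx 24.926$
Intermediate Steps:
$F = 24$
$B{\left(w \right)} = 2 + w$
$a = 5$ ($a = \sqrt{1 + 24} = \sqrt{25} = 5$)
$W{\left(U,v \right)} = 5$
$W{\left(B{\left(6 \right)},-5 \right)} \left(\frac{1}{-18 - 50} + 5\right) = 5 \left(\frac{1}{-18 - 50} + 5\right) = 5 \left(\frac{1}{-68} + 5\right) = 5 \left(- \frac{1}{68} + 5\right) = 5 \cdot \frac{339}{68} = \frac{1695}{68}$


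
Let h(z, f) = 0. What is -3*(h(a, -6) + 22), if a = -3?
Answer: -66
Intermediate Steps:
-3*(h(a, -6) + 22) = -3*(0 + 22) = -3*22 = -66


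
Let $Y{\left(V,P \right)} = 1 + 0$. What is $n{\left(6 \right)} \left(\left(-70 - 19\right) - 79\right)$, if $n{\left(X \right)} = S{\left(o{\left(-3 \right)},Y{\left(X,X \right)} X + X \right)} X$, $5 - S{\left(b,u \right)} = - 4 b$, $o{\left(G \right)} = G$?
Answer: $7056$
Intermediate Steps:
$Y{\left(V,P \right)} = 1$
$S{\left(b,u \right)} = 5 + 4 b$ ($S{\left(b,u \right)} = 5 - - 4 b = 5 + 4 b$)
$n{\left(X \right)} = - 7 X$ ($n{\left(X \right)} = \left(5 + 4 \left(-3\right)\right) X = \left(5 - 12\right) X = - 7 X$)
$n{\left(6 \right)} \left(\left(-70 - 19\right) - 79\right) = \left(-7\right) 6 \left(\left(-70 - 19\right) - 79\right) = - 42 \left(\left(-70 - 19\right) - 79\right) = - 42 \left(-89 - 79\right) = \left(-42\right) \left(-168\right) = 7056$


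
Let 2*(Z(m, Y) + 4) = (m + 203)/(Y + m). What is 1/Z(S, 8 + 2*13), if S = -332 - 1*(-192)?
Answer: -212/911 ≈ -0.23271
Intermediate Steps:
S = -140 (S = -332 + 192 = -140)
Z(m, Y) = -4 + (203 + m)/(2*(Y + m)) (Z(m, Y) = -4 + ((m + 203)/(Y + m))/2 = -4 + ((203 + m)/(Y + m))/2 = -4 + (203 + m)/(2*(Y + m)))
1/Z(S, 8 + 2*13) = 1/((203 - 8*(8 + 2*13) - 7*(-140))/(2*((8 + 2*13) - 140))) = 1/((203 - 8*(8 + 26) + 980)/(2*((8 + 26) - 140))) = 1/((203 - 8*34 + 980)/(2*(34 - 140))) = 1/((½)*(203 - 272 + 980)/(-106)) = 1/((½)*(-1/106)*911) = 1/(-911/212) = -212/911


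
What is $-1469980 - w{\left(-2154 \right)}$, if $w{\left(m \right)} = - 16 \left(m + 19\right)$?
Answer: $-1504140$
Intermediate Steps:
$w{\left(m \right)} = -304 - 16 m$ ($w{\left(m \right)} = - 16 \left(19 + m\right) = -304 - 16 m$)
$-1469980 - w{\left(-2154 \right)} = -1469980 - \left(-304 - -34464\right) = -1469980 - \left(-304 + 34464\right) = -1469980 - 34160 = -1504140$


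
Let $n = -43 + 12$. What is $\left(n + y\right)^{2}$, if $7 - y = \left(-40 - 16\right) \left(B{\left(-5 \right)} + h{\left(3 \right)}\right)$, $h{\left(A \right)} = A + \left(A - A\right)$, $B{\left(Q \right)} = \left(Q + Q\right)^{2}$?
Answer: $32993536$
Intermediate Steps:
$n = -31$
$B{\left(Q \right)} = 4 Q^{2}$ ($B{\left(Q \right)} = \left(2 Q\right)^{2} = 4 Q^{2}$)
$h{\left(A \right)} = A$ ($h{\left(A \right)} = A + 0 = A$)
$y = 5775$ ($y = 7 - \left(-40 - 16\right) \left(4 \left(-5\right)^{2} + 3\right) = 7 - - 56 \left(4 \cdot 25 + 3\right) = 7 - - 56 \left(100 + 3\right) = 7 - \left(-56\right) 103 = 7 - -5768 = 7 + 5768 = 5775$)
$\left(n + y\right)^{2} = \left(-31 + 5775\right)^{2} = 5744^{2} = 32993536$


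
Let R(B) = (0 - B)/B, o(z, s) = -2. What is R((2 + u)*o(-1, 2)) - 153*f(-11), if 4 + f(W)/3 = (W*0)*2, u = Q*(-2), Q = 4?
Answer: 1835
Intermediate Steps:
u = -8 (u = 4*(-2) = -8)
R(B) = -1 (R(B) = (-B)/B = -1)
f(W) = -12 (f(W) = -12 + 3*((W*0)*2) = -12 + 3*(0*2) = -12 + 3*0 = -12 + 0 = -12)
R((2 + u)*o(-1, 2)) - 153*f(-11) = -1 - 153*(-12) = -1 + 1836 = 1835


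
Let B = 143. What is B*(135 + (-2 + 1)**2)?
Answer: 19448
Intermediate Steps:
B*(135 + (-2 + 1)**2) = 143*(135 + (-2 + 1)**2) = 143*(135 + (-1)**2) = 143*(135 + 1) = 143*136 = 19448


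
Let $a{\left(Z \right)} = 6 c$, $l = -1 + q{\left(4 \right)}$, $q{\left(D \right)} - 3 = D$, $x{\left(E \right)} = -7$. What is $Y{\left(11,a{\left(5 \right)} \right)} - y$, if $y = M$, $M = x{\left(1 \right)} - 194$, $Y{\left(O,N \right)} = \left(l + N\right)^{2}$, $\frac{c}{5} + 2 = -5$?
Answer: $41817$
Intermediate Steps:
$c = -35$ ($c = -10 + 5 \left(-5\right) = -10 - 25 = -35$)
$q{\left(D \right)} = 3 + D$
$l = 6$ ($l = -1 + \left(3 + 4\right) = -1 + 7 = 6$)
$a{\left(Z \right)} = -210$ ($a{\left(Z \right)} = 6 \left(-35\right) = -210$)
$Y{\left(O,N \right)} = \left(6 + N\right)^{2}$
$M = -201$ ($M = -7 - 194 = -201$)
$y = -201$
$Y{\left(11,a{\left(5 \right)} \right)} - y = \left(6 - 210\right)^{2} - -201 = \left(-204\right)^{2} + 201 = 41616 + 201 = 41817$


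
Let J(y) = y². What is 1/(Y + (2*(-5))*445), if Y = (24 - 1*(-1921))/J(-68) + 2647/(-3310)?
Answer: -7652720/34057504889 ≈ -0.00022470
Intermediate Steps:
Y = -2900889/7652720 (Y = (24 - 1*(-1921))/((-68)²) + 2647/(-3310) = (24 + 1921)/4624 + 2647*(-1/3310) = 1945*(1/4624) - 2647/3310 = 1945/4624 - 2647/3310 = -2900889/7652720 ≈ -0.37907)
1/(Y + (2*(-5))*445) = 1/(-2900889/7652720 + (2*(-5))*445) = 1/(-2900889/7652720 - 10*445) = 1/(-2900889/7652720 - 4450) = 1/(-34057504889/7652720) = -7652720/34057504889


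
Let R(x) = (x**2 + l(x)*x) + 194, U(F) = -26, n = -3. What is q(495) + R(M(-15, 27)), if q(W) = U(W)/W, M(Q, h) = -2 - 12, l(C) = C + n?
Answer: 310834/495 ≈ 627.95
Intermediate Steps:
l(C) = -3 + C (l(C) = C - 3 = -3 + C)
M(Q, h) = -14
R(x) = 194 + x**2 + x*(-3 + x) (R(x) = (x**2 + (-3 + x)*x) + 194 = (x**2 + x*(-3 + x)) + 194 = 194 + x**2 + x*(-3 + x))
q(W) = -26/W
q(495) + R(M(-15, 27)) = -26/495 + (194 + (-14)**2 - 14*(-3 - 14)) = -26*1/495 + (194 + 196 - 14*(-17)) = -26/495 + (194 + 196 + 238) = -26/495 + 628 = 310834/495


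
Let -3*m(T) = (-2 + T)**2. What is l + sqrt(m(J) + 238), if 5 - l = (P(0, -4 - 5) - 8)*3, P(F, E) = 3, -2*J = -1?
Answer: 20 + sqrt(949)/2 ≈ 35.403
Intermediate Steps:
J = 1/2 (J = -1/2*(-1) = 1/2 ≈ 0.50000)
m(T) = -(-2 + T)**2/3
l = 20 (l = 5 - (3 - 8)*3 = 5 - (-5)*3 = 5 - 1*(-15) = 5 + 15 = 20)
l + sqrt(m(J) + 238) = 20 + sqrt(-(-2 + 1/2)**2/3 + 238) = 20 + sqrt(-(-3/2)**2/3 + 238) = 20 + sqrt(-1/3*9/4 + 238) = 20 + sqrt(-3/4 + 238) = 20 + sqrt(949/4) = 20 + sqrt(949)/2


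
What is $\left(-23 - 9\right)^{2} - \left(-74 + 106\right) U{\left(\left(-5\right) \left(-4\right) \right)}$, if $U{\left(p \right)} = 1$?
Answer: $992$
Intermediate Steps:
$\left(-23 - 9\right)^{2} - \left(-74 + 106\right) U{\left(\left(-5\right) \left(-4\right) \right)} = \left(-23 - 9\right)^{2} - \left(-74 + 106\right) 1 = \left(-32\right)^{2} - 32 \cdot 1 = 1024 - 32 = 992$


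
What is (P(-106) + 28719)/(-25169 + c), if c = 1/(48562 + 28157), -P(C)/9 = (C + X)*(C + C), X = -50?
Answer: 20631963951/1930940510 ≈ 10.685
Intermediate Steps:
P(C) = -18*C*(-50 + C) (P(C) = -9*(C - 50)*(C + C) = -9*(-50 + C)*2*C = -18*C*(-50 + C))
c = 1/76719 ≈ 1.3035e-5
(P(-106) + 28719)/(-25169 + c) = (18*(-106)*(50 - 1*(-106)) + 28719)/(-25169 + 1/76719) = (18*(-106)*(50 + 106) + 28719)/(-1930940510/76719) = (18*(-106)*156 + 28719)*(-76719/1930940510) = (-297648 + 28719)*(-76719/1930940510) = -268929*(-76719/1930940510) = 20631963951/1930940510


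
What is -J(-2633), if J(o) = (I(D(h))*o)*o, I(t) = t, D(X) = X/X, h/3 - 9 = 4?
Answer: -6932689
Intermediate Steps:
h = 39 (h = 27 + 3*4 = 27 + 12 = 39)
D(X) = 1
J(o) = o**2 (J(o) = (1*o)*o = o*o = o**2)
-J(-2633) = -1*(-2633)**2 = -1*6932689 = -6932689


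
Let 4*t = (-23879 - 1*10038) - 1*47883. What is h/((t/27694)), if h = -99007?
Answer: 1370949929/10225 ≈ 1.3408e+5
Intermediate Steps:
t = -20450 (t = ((-23879 - 1*10038) - 1*47883)/4 = ((-23879 - 10038) - 47883)/4 = (-33917 - 47883)/4 = (¼)*(-81800) = -20450)
h/((t/27694)) = -99007/((-20450/27694)) = -99007/((-20450*1/27694)) = -99007/(-10225/13847) = -99007*(-13847/10225) = 1370949929/10225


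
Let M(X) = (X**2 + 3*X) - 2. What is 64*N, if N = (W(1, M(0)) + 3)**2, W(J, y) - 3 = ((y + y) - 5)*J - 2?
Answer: 1600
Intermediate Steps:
M(X) = -2 + X**2 + 3*X
W(J, y) = 1 + J*(-5 + 2*y) (W(J, y) = 3 + (((y + y) - 5)*J - 2) = 3 + ((2*y - 5)*J - 2) = 3 + ((-5 + 2*y)*J - 2) = 3 + (J*(-5 + 2*y) - 2) = 3 + (-2 + J*(-5 + 2*y)) = 1 + J*(-5 + 2*y))
N = 25 (N = ((1 - 5*1 + 2*1*(-2 + 0**2 + 3*0)) + 3)**2 = ((1 - 5 + 2*1*(-2 + 0 + 0)) + 3)**2 = ((1 - 5 + 2*1*(-2)) + 3)**2 = ((1 - 5 - 4) + 3)**2 = (-8 + 3)**2 = (-5)**2 = 25)
64*N = 64*25 = 1600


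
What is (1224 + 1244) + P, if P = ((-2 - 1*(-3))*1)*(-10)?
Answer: 2458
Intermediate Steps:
P = -10 (P = ((-2 + 3)*1)*(-10) = (1*1)*(-10) = 1*(-10) = -10)
(1224 + 1244) + P = (1224 + 1244) - 10 = 2468 - 10 = 2458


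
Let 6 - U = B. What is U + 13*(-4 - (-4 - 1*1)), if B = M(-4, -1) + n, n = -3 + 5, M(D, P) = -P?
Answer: 16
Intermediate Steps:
n = 2
B = 3 (B = -1*(-1) + 2 = 1 + 2 = 3)
U = 3 (U = 6 - 1*3 = 6 - 3 = 3)
U + 13*(-4 - (-4 - 1*1)) = 3 + 13*(-4 - (-4 - 1*1)) = 3 + 13*(-4 - (-4 - 1)) = 3 + 13*(-4 - 1*(-5)) = 3 + 13*(-4 + 5) = 3 + 13*1 = 3 + 13 = 16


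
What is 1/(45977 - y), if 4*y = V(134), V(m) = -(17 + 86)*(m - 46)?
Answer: 1/48243 ≈ 2.0728e-5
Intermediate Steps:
V(m) = 4738 - 103*m (V(m) = -103*(-46 + m) = -(-4738 + 103*m) = 4738 - 103*m)
y = -2266 (y = (4738 - 103*134)/4 = (4738 - 13802)/4 = (¼)*(-9064) = -2266)
1/(45977 - y) = 1/(45977 - 1*(-2266)) = 1/(45977 + 2266) = 1/48243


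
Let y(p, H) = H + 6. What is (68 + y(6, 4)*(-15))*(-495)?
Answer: 40590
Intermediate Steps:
y(p, H) = 6 + H
(68 + y(6, 4)*(-15))*(-495) = (68 + (6 + 4)*(-15))*(-495) = (68 + 10*(-15))*(-495) = (68 - 150)*(-495) = -82*(-495) = 40590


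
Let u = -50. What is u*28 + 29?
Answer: -1371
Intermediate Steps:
u*28 + 29 = -50*28 + 29 = -1400 + 29 = -1371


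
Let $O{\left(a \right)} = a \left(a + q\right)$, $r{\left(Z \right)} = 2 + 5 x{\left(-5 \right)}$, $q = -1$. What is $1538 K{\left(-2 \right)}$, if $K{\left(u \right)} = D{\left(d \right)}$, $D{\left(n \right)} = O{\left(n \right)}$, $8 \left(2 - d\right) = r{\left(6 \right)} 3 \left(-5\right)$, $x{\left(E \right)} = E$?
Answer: $\frac{85261337}{32} \approx 2.6644 \cdot 10^{6}$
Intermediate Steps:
$r{\left(Z \right)} = -23$ ($r{\left(Z \right)} = 2 + 5 \left(-5\right) = 2 - 25 = -23$)
$d = - \frac{329}{8}$ ($d = 2 - \frac{\left(-23\right) 3 \left(-5\right)}{8} = 2 - \frac{\left(-69\right) \left(-5\right)}{8} = 2 - \frac{345}{8} = - \frac{329}{8} \approx -41.125$)
$O{\left(a \right)} = a \left(-1 + a\right)$ ($O{\left(a \right)} = a \left(a - 1\right) = a \left(-1 + a\right)$)
$D{\left(n \right)} = n \left(-1 + n\right)$
$K{\left(u \right)} = \frac{110873}{64}$ ($K{\left(u \right)} = - \frac{329 \left(-1 - \frac{329}{8}\right)}{8} = \left(- \frac{329}{8}\right) \left(- \frac{337}{8}\right) = \frac{110873}{64}$)
$1538 K{\left(-2 \right)} = 1538 \cdot \frac{110873}{64} = \frac{85261337}{32}$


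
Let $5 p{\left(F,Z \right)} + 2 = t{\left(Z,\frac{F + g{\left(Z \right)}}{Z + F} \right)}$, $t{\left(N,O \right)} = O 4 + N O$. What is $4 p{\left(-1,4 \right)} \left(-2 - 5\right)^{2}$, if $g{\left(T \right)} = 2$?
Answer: $\frac{392}{15} \approx 26.133$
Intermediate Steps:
$t{\left(N,O \right)} = 4 O + N O$
$p{\left(F,Z \right)} = - \frac{2}{5} + \frac{\left(2 + F\right) \left(4 + Z\right)}{5 \left(F + Z\right)}$ ($p{\left(F,Z \right)} = - \frac{2}{5} + \frac{\frac{F + 2}{Z + F} \left(4 + Z\right)}{5} = - \frac{2}{5} + \frac{\frac{2 + F}{F + Z} \left(4 + Z\right)}{5} = - \frac{2}{5} + \frac{\frac{1}{F + Z} \left(2 + F\right) \left(4 + Z\right)}{5} = - \frac{2}{5} + \frac{\left(2 + F\right) \left(4 + Z\right)}{5 \left(F + Z\right)}$)
$4 p{\left(-1,4 \right)} \left(-2 - 5\right)^{2} = 4 \frac{8 + 2 \left(-1\right) - 4}{5 \left(-1 + 4\right)} \left(-2 - 5\right)^{2} = 4 \frac{8 - 2 - 4}{5 \cdot 3} \left(-7\right)^{2} = 4 \cdot \frac{1}{5} \cdot \frac{1}{3} \cdot 2 \cdot 49 = 4 \cdot \frac{2}{15} \cdot 49 = \frac{8}{15} \cdot 49 = \frac{392}{15}$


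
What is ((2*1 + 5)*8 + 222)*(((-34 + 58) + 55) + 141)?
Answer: 61160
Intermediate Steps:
((2*1 + 5)*8 + 222)*(((-34 + 58) + 55) + 141) = ((2 + 5)*8 + 222)*((24 + 55) + 141) = (7*8 + 222)*(79 + 141) = (56 + 222)*220 = 278*220 = 61160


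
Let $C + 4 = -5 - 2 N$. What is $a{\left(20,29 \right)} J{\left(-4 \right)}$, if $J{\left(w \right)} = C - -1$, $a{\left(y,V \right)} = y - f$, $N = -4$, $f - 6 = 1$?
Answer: $0$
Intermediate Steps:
$f = 7$ ($f = 6 + 1 = 7$)
$C = -1$ ($C = -4 - -3 = -4 + \left(-5 + 8\right) = -4 + 3 = -1$)
$a{\left(y,V \right)} = -7 + y$ ($a{\left(y,V \right)} = y - 7 = -7 + y$)
$J{\left(w \right)} = 0$ ($J{\left(w \right)} = -1 - -1 = -1 + 1 = 0$)
$a{\left(20,29 \right)} J{\left(-4 \right)} = \left(-7 + 20\right) 0 = 13 \cdot 0 = 0$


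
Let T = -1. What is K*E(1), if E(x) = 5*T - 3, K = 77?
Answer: -616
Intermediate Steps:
E(x) = -8 (E(x) = 5*(-1) - 3 = -5 - 3 = -8)
K*E(1) = 77*(-8) = -616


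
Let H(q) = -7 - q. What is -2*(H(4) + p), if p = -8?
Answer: 38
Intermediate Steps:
-2*(H(4) + p) = -2*((-7 - 1*4) - 8) = -2*((-7 - 4) - 8) = -2*(-11 - 8) = -2*(-19) = 38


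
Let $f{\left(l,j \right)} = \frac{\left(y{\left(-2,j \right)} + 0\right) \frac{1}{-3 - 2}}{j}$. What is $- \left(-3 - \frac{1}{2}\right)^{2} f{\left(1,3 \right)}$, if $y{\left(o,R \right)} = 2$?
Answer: $\frac{49}{30} \approx 1.6333$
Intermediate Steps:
$f{\left(l,j \right)} = - \frac{2}{5 j}$ ($f{\left(l,j \right)} = \frac{\left(2 + 0\right) \frac{1}{-3 - 2}}{j} = \frac{2 \frac{1}{-5}}{j} = \frac{2 \left(- \frac{1}{5}\right)}{j} = - \frac{2}{5 j}$)
$- \left(-3 - \frac{1}{2}\right)^{2} f{\left(1,3 \right)} = - \left(-3 - \frac{1}{2}\right)^{2} \left(- \frac{2}{5 \cdot 3}\right) = - \left(-3 - \frac{1}{2}\right)^{2} \left(\left(- \frac{2}{5}\right) \frac{1}{3}\right) = - \left(-3 - \frac{1}{2}\right)^{2} \left(- \frac{2}{15}\right) = - \left(- \frac{7}{2}\right)^{2} \left(- \frac{2}{15}\right) = \left(-1\right) \frac{49}{4} \left(- \frac{2}{15}\right) = \left(- \frac{49}{4}\right) \left(- \frac{2}{15}\right) = \frac{49}{30}$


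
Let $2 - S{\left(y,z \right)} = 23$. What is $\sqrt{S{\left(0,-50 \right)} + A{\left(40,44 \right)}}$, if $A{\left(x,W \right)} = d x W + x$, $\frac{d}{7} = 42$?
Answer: $\sqrt{517459} \approx 719.35$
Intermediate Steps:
$d = 294$ ($d = 7 \cdot 42 = 294$)
$S{\left(y,z \right)} = -21$ ($S{\left(y,z \right)} = 2 - 23 = -21$)
$A{\left(x,W \right)} = x + 294 W x$ ($A{\left(x,W \right)} = 294 x W + x = 294 W x + x = x + 294 W x$)
$\sqrt{S{\left(0,-50 \right)} + A{\left(40,44 \right)}} = \sqrt{-21 + 40 \left(1 + 294 \cdot 44\right)} = \sqrt{-21 + 40 \left(1 + 12936\right)} = \sqrt{-21 + 40 \cdot 12937} = \sqrt{-21 + 517480} = \sqrt{517459}$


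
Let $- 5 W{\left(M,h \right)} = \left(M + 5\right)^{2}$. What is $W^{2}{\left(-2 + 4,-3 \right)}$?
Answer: $\frac{2401}{25} \approx 96.04$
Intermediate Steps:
$W{\left(M,h \right)} = - \frac{\left(5 + M\right)^{2}}{5}$ ($W{\left(M,h \right)} = - \frac{\left(M + 5\right)^{2}}{5} = - \frac{\left(5 + M\right)^{2}}{5}$)
$W^{2}{\left(-2 + 4,-3 \right)} = \left(- \frac{\left(5 + \left(-2 + 4\right)\right)^{2}}{5}\right)^{2} = \left(- \frac{\left(5 + 2\right)^{2}}{5}\right)^{2} = \left(- \frac{7^{2}}{5}\right)^{2} = \left(\left(- \frac{1}{5}\right) 49\right)^{2} = \left(- \frac{49}{5}\right)^{2} = \frac{2401}{25}$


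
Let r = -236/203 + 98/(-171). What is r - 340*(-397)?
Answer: 4685500490/34713 ≈ 1.3498e+5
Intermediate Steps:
r = -60250/34713 (r = -236*1/203 + 98*(-1/171) = -236/203 - 98/171 = -60250/34713 ≈ -1.7357)
r - 340*(-397) = -60250/34713 - 340*(-397) = -60250/34713 + 134980 = 4685500490/34713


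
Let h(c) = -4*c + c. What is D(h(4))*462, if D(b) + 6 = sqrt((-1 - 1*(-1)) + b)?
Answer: -2772 + 924*I*sqrt(3) ≈ -2772.0 + 1600.4*I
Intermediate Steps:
h(c) = -3*c
D(b) = -6 + sqrt(b) (D(b) = -6 + sqrt((-1 - 1*(-1)) + b) = -6 + sqrt((-1 + 1) + b) = -6 + sqrt(0 + b) = -6 + sqrt(b))
D(h(4))*462 = (-6 + sqrt(-3*4))*462 = (-6 + sqrt(-12))*462 = (-6 + 2*I*sqrt(3))*462 = -2772 + 924*I*sqrt(3)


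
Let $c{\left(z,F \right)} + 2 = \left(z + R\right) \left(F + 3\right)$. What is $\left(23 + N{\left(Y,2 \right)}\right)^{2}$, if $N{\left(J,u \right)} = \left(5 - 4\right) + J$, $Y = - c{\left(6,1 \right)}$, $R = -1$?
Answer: $36$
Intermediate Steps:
$c{\left(z,F \right)} = -2 + \left(-1 + z\right) \left(3 + F\right)$ ($c{\left(z,F \right)} = -2 + \left(z - 1\right) \left(F + 3\right) = -2 + \left(-1 + z\right) \left(3 + F\right)$)
$Y = -18$ ($Y = - (-5 - 1 + 3 \cdot 6 + 1 \cdot 6) = - (-5 - 1 + 18 + 6) = \left(-1\right) 18 = -18$)
$N{\left(J,u \right)} = 1 + J$
$\left(23 + N{\left(Y,2 \right)}\right)^{2} = \left(23 + \left(1 - 18\right)\right)^{2} = \left(23 - 17\right)^{2} = 6^{2} = 36$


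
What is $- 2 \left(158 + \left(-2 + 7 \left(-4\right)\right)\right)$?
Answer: $-256$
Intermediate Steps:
$- 2 \left(158 + \left(-2 + 7 \left(-4\right)\right)\right) = - 2 \left(158 - 30\right) = \left(-2\right) 128 = -256$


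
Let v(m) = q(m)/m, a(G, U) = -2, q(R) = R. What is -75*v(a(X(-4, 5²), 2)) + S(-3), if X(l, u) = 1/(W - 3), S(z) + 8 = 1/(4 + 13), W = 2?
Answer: -1410/17 ≈ -82.941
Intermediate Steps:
S(z) = -135/17 (S(z) = -8 + 1/(4 + 13) = -8 + 1/17 = -135/17)
X(l, u) = -1 (X(l, u) = 1/(2 - 3) = 1/(-1) = -1)
v(m) = 1 (v(m) = m/m = 1)
-75*v(a(X(-4, 5²), 2)) + S(-3) = -75*1 - 135/17 = -75 - 135/17 = -1410/17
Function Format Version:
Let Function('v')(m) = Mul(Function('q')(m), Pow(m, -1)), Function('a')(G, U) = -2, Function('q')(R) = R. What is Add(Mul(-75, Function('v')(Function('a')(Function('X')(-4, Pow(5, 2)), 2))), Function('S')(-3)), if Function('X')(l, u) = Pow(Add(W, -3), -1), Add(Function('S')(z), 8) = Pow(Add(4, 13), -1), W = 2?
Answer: Rational(-1410, 17) ≈ -82.941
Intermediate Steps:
Function('S')(z) = Rational(-135, 17) (Function('S')(z) = Add(-8, Pow(Add(4, 13), -1)) = Add(-8, Pow(17, -1)) = Add(-8, Rational(1, 17)) = Rational(-135, 17))
Function('X')(l, u) = -1 (Function('X')(l, u) = Pow(Add(2, -3), -1) = Pow(-1, -1) = -1)
Function('v')(m) = 1 (Function('v')(m) = Mul(m, Pow(m, -1)) = 1)
Add(Mul(-75, Function('v')(Function('a')(Function('X')(-4, Pow(5, 2)), 2))), Function('S')(-3)) = Add(Mul(-75, 1), Rational(-135, 17)) = Add(-75, Rational(-135, 17)) = Rational(-1410, 17)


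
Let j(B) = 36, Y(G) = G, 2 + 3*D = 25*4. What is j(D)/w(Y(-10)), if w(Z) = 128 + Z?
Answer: 18/59 ≈ 0.30508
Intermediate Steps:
D = 98/3 (D = -⅔ + (25*4)/3 = -⅔ + (⅓)*100 = -⅔ + 100/3 = 98/3 ≈ 32.667)
j(D)/w(Y(-10)) = 36/(128 - 10) = 36/118 = 36*(1/118) = 18/59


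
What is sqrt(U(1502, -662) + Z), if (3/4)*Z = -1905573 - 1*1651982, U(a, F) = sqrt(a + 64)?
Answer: sqrt(-42690660 + 27*sqrt(174))/3 ≈ 2177.9*I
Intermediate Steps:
U(a, F) = sqrt(64 + a)
Z = -14230220/3 (Z = 4*(-1905573 - 1*1651982)/3 = 4*(-1905573 - 1651982)/3 = (4/3)*(-3557555) = -14230220/3 ≈ -4.7434e+6)
sqrt(U(1502, -662) + Z) = sqrt(sqrt(64 + 1502) - 14230220/3) = sqrt(sqrt(1566) - 14230220/3) = sqrt(3*sqrt(174) - 14230220/3) = sqrt(-14230220/3 + 3*sqrt(174))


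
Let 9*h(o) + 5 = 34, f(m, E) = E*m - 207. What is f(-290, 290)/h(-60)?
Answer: -758763/29 ≈ -26164.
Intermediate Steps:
f(m, E) = -207 + E*m
h(o) = 29/9 (h(o) = -5/9 + (⅑)*34 = -5/9 + 34/9 = 29/9)
f(-290, 290)/h(-60) = (-207 + 290*(-290))/(29/9) = (-207 - 84100)*(9/29) = -84307*9/29 = -758763/29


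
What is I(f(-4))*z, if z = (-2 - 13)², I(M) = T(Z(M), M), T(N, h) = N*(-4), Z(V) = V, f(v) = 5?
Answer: -4500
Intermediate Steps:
T(N, h) = -4*N
I(M) = -4*M
z = 225 (z = (-15)² = 225)
I(f(-4))*z = -4*5*225 = -20*225 = -4500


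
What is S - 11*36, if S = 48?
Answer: -348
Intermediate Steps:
S - 11*36 = 48 - 11*36 = 48 - 396 = -348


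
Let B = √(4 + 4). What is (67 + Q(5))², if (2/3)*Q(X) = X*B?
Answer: 4939 + 2010*√2 ≈ 7781.6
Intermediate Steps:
B = 2*√2 (B = √8 = 2*√2 ≈ 2.8284)
Q(X) = 3*X*√2 (Q(X) = 3*(X*(2*√2))/2 = 3*(2*X*√2)/2 = 3*X*√2)
(67 + Q(5))² = (67 + 3*5*√2)² = (67 + 15*√2)²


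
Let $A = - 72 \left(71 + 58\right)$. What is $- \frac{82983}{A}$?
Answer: $\frac{27661}{3096} \approx 8.9344$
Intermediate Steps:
$A = -9288$ ($A = \left(-72\right) 129 = -9288$)
$- \frac{82983}{A} = - \frac{82983}{-9288} = \left(-82983\right) \left(- \frac{1}{9288}\right) = \frac{27661}{3096}$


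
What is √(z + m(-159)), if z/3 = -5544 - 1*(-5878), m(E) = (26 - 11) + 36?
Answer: 9*√13 ≈ 32.450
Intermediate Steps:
m(E) = 51 (m(E) = 15 + 36 = 51)
z = 1002 (z = 3*(-5544 - 1*(-5878)) = 3*(-5544 + 5878) = 3*334 = 1002)
√(z + m(-159)) = √(1002 + 51) = √1053 = 9*√13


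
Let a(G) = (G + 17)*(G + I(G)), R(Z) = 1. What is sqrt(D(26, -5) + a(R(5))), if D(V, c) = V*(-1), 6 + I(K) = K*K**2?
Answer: 7*I*sqrt(2) ≈ 9.8995*I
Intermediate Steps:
I(K) = -6 + K**3 (I(K) = -6 + K*K**2 = -6 + K**3)
D(V, c) = -V
a(G) = (17 + G)*(-6 + G + G**3) (a(G) = (G + 17)*(G + (-6 + G**3)) = (17 + G)*(-6 + G + G**3))
sqrt(D(26, -5) + a(R(5))) = sqrt(-1*26 + (-102 + 1**2 + 1**4 + 11*1 + 17*1**3)) = sqrt(-26 + (-102 + 1 + 1 + 11 + 17*1)) = sqrt(-26 + (-102 + 1 + 1 + 11 + 17)) = sqrt(-26 - 72) = sqrt(-98) = 7*I*sqrt(2)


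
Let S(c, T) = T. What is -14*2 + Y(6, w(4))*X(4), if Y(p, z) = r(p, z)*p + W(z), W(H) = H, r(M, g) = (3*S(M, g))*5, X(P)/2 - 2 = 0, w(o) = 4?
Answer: 1428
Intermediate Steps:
X(P) = 4 (X(P) = 4 + 2*0 = 4 + 0 = 4)
r(M, g) = 15*g (r(M, g) = (3*g)*5 = 15*g)
Y(p, z) = z + 15*p*z (Y(p, z) = (15*z)*p + z = 15*p*z + z = z + 15*p*z)
-14*2 + Y(6, w(4))*X(4) = -14*2 + (4*(1 + 15*6))*4 = -28 + (4*(1 + 90))*4 = -28 + (4*91)*4 = -28 + 364*4 = -28 + 1456 = 1428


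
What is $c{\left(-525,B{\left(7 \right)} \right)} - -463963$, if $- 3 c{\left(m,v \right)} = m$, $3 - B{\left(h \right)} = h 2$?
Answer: $464138$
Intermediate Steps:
$B{\left(h \right)} = 3 - 2 h$ ($B{\left(h \right)} = 3 - h 2 = 3 - 2 h$)
$c{\left(m,v \right)} = - \frac{m}{3}$
$c{\left(-525,B{\left(7 \right)} \right)} - -463963 = \left(- \frac{1}{3}\right) \left(-525\right) - -463963 = 175 + 463963 = 464138$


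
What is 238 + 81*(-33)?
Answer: -2435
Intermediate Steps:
238 + 81*(-33) = 238 - 2673 = -2435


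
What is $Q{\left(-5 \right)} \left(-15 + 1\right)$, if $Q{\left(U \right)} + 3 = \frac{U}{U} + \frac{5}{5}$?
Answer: $14$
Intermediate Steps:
$Q{\left(U \right)} = -1$ ($Q{\left(U \right)} = -3 + \left(\frac{U}{U} + \frac{5}{5}\right) = -3 + \left(1 + 5 \cdot \frac{1}{5}\right) = -3 + \left(1 + 1\right) = -3 + 2 = -1$)
$Q{\left(-5 \right)} \left(-15 + 1\right) = - (-15 + 1) = \left(-1\right) \left(-14\right) = 14$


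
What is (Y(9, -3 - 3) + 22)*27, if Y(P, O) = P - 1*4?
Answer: 729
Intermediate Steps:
Y(P, O) = -4 + P (Y(P, O) = P - 4 = -4 + P)
(Y(9, -3 - 3) + 22)*27 = ((-4 + 9) + 22)*27 = (5 + 22)*27 = 27*27 = 729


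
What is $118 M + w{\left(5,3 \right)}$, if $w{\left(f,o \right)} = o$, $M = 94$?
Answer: $11095$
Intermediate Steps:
$118 M + w{\left(5,3 \right)} = 118 \cdot 94 + 3 = 11092 + 3 = 11095$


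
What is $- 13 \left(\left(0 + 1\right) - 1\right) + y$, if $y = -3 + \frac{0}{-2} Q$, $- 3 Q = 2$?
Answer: $-3$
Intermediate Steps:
$Q = - \frac{2}{3}$ ($Q = \left(- \frac{1}{3}\right) 2 = - \frac{2}{3} \approx -0.66667$)
$y = -3$ ($y = -3 + \frac{0}{-2} \left(- \frac{2}{3}\right) = -3 + 0 \left(- \frac{1}{2}\right) \left(- \frac{2}{3}\right) = -3 + 0 \left(- \frac{2}{3}\right) = -3 + 0 = -3$)
$- 13 \left(\left(0 + 1\right) - 1\right) + y = - 13 \left(\left(0 + 1\right) - 1\right) - 3 = - 13 \left(1 - 1\right) - 3 = \left(-13\right) 0 - 3 = 0 - 3 = -3$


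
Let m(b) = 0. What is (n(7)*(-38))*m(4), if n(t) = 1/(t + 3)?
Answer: 0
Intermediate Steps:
n(t) = 1/(3 + t)
(n(7)*(-38))*m(4) = (-38/(3 + 7))*0 = (-38/10)*0 = ((⅒)*(-38))*0 = -19/5*0 = 0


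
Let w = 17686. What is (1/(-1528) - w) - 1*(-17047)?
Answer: -976393/1528 ≈ -639.00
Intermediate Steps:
(1/(-1528) - w) - 1*(-17047) = (1/(-1528) - 1*17686) - 1*(-17047) = (-1/1528 - 17686) + 17047 = -27024209/1528 + 17047 = -976393/1528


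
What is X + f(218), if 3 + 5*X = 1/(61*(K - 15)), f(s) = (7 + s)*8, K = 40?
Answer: 13720426/7625 ≈ 1799.4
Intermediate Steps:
f(s) = 56 + 8*s
X = -4574/7625 (X = -3/5 + 1/(5*((61*(40 - 15)))) = -3/5 + 1/(5*((61*25))) = -3/5 + (1/5)/1525 = -3/5 + (1/5)*(1/1525) = -3/5 + 1/7625 = -4574/7625 ≈ -0.59987)
X + f(218) = -4574/7625 + (56 + 8*218) = -4574/7625 + (56 + 1744) = -4574/7625 + 1800 = 13720426/7625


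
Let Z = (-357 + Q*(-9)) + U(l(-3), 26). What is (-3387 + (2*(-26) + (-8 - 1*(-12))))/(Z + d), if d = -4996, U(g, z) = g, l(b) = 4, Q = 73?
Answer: 1145/2002 ≈ 0.57193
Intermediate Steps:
Z = -1010 (Z = (-357 + 73*(-9)) + 4 = (-357 - 657) + 4 = -1014 + 4 = -1010)
(-3387 + (2*(-26) + (-8 - 1*(-12))))/(Z + d) = (-3387 + (2*(-26) + (-8 - 1*(-12))))/(-1010 - 4996) = (-3387 + (-52 + (-8 + 12)))/(-6006) = (-3387 + (-52 + 4))*(-1/6006) = (-3387 - 48)*(-1/6006) = -3435*(-1/6006) = 1145/2002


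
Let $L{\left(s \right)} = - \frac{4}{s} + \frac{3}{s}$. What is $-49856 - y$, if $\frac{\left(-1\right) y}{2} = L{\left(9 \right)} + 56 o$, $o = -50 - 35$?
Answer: $- \frac{534386}{9} \approx -59376.0$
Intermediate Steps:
$L{\left(s \right)} = - \frac{1}{s}$
$o = -85$
$y = \frac{85682}{9}$ ($y = - 2 \left(- \frac{1}{9} + 56 \left(-85\right)\right) = - 2 \left(\left(-1\right) \frac{1}{9} - 4760\right) = - 2 \left(- \frac{1}{9} - 4760\right) = \left(-2\right) \left(- \frac{42841}{9}\right) = \frac{85682}{9} \approx 9520.2$)
$-49856 - y = -49856 - \frac{85682}{9} = - \frac{534386}{9}$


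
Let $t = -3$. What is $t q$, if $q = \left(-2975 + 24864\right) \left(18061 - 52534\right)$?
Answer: $2263738491$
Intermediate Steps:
$q = -754579497$ ($q = 21889 \left(-34473\right) = -754579497$)
$t q = \left(-3\right) \left(-754579497\right) = 2263738491$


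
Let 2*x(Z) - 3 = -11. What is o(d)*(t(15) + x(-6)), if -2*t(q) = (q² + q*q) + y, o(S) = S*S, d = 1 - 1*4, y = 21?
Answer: -4311/2 ≈ -2155.5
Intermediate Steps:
x(Z) = -4 (x(Z) = 3/2 + (½)*(-11) = 3/2 - 11/2 = -4)
d = -3 (d = 1 - 4 = -3)
o(S) = S²
t(q) = -21/2 - q² (t(q) = -((q² + q*q) + 21)/2 = -((q² + q²) + 21)/2 = -(2*q² + 21)/2 = -(21 + 2*q²)/2 = -21/2 - q²)
o(d)*(t(15) + x(-6)) = (-3)²*((-21/2 - 1*15²) - 4) = 9*((-21/2 - 1*225) - 4) = 9*((-21/2 - 225) - 4) = 9*(-471/2 - 4) = 9*(-479/2) = -4311/2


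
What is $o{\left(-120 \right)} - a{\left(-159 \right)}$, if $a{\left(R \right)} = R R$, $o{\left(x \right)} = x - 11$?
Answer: $-25412$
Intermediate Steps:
$o{\left(x \right)} = -11 + x$
$a{\left(R \right)} = R^{2}$
$o{\left(-120 \right)} - a{\left(-159 \right)} = \left(-11 - 120\right) - \left(-159\right)^{2} = -131 - 25281 = -25412$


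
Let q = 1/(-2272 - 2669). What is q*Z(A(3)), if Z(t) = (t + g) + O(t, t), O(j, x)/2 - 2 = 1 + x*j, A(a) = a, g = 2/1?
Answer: -29/4941 ≈ -0.0058693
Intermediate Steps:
g = 2 (g = 2*1 = 2)
q = -1/4941 (q = 1/(-4941) = -1/4941 ≈ -0.00020239)
O(j, x) = 6 + 2*j*x (O(j, x) = 4 + 2*(1 + x*j) = 4 + 2*(1 + j*x) = 4 + (2 + 2*j*x) = 6 + 2*j*x)
Z(t) = 8 + t + 2*t² (Z(t) = (t + 2) + (6 + 2*t*t) = (2 + t) + (6 + 2*t²) = 8 + t + 2*t²)
q*Z(A(3)) = -(8 + 3 + 2*3²)/4941 = -(8 + 3 + 2*9)/4941 = -(8 + 3 + 18)/4941 = -1/4941*29 = -29/4941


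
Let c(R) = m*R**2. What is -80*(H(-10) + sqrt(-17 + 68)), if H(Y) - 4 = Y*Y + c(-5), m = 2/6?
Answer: -26960/3 - 80*sqrt(51) ≈ -9558.0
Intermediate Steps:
m = 1/3 (m = 2*(1/6) = 1/3 ≈ 0.33333)
c(R) = R**2/3
H(Y) = 37/3 + Y**2 (H(Y) = 4 + (Y*Y + (1/3)*(-5)**2) = 4 + (Y**2 + (1/3)*25) = 4 + (Y**2 + 25/3) = 4 + (25/3 + Y**2) = 37/3 + Y**2)
-80*(H(-10) + sqrt(-17 + 68)) = -80*((37/3 + (-10)**2) + sqrt(-17 + 68)) = -80*((37/3 + 100) + sqrt(51)) = -80*(337/3 + sqrt(51)) = -26960/3 - 80*sqrt(51)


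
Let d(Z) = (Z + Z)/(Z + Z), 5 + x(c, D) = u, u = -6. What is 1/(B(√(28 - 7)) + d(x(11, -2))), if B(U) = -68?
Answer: -1/67 ≈ -0.014925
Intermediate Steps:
x(c, D) = -11 (x(c, D) = -5 - 6 = -11)
d(Z) = 1 (d(Z) = (2*Z)/((2*Z)) = (2*Z)*(1/(2*Z)) = 1)
1/(B(√(28 - 7)) + d(x(11, -2))) = 1/(-68 + 1) = 1/(-67) = -1/67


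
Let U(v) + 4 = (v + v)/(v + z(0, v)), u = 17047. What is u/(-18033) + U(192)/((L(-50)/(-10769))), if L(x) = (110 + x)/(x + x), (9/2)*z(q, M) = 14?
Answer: -96238083591/2638829 ≈ -36470.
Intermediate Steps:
z(q, M) = 28/9 (z(q, M) = (2/9)*14 = 28/9)
L(x) = (110 + x)/(2*x) (L(x) = (110 + x)/((2*x)) = (110 + x)*(1/(2*x)) = (110 + x)/(2*x))
U(v) = -4 + 2*v/(28/9 + v) (U(v) = -4 + (v + v)/(v + 28/9) = -4 + (2*v)/(28/9 + v) = -4 + 2*v/(28/9 + v))
u/(-18033) + U(192)/((L(-50)/(-10769))) = 17047/(-18033) + (2*(-56 - 9*192)/(28 + 9*192))/((((½)*(110 - 50)/(-50))/(-10769))) = 17047*(-1/18033) + (2*(-56 - 1728)/(28 + 1728))/((((½)*(-1/50)*60)*(-1/10769))) = -17047/18033 + (2*(-1784)/1756)/((-⅗*(-1/10769))) = -17047/18033 + (2*(1/1756)*(-1784))/(3/53845) = -17047/18033 - 892/439*53845/3 = -17047/18033 - 48029740/1317 = -96238083591/2638829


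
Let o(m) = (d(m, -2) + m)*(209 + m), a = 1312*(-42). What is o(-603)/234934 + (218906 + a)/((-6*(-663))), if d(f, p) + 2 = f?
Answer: 10093999031/233641863 ≈ 43.203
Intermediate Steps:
a = -55104
d(f, p) = -2 + f
o(m) = (-2 + 2*m)*(209 + m) (o(m) = ((-2 + m) + m)*(209 + m) = (-2 + 2*m)*(209 + m))
o(-603)/234934 + (218906 + a)/((-6*(-663))) = (-418 + 2*(-603)² + 416*(-603))/234934 + (218906 - 55104)/((-6*(-663))) = (-418 + 2*363609 - 250848)*(1/234934) + 163802/3978 = (-418 + 727218 - 250848)*(1/234934) + 163802*(1/3978) = 475952*(1/234934) + 81901/1989 = 237976/117467 + 81901/1989 = 10093999031/233641863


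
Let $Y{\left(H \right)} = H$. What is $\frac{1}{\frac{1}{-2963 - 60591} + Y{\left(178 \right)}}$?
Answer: $\frac{63554}{11312611} \approx 0.005618$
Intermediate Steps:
$\frac{1}{\frac{1}{-2963 - 60591} + Y{\left(178 \right)}} = \frac{1}{\frac{1}{-2963 - 60591} + 178} = \frac{1}{\frac{1}{-63554} + 178} = \frac{1}{- \frac{1}{63554} + 178} = \frac{1}{\frac{11312611}{63554}} = \frac{63554}{11312611}$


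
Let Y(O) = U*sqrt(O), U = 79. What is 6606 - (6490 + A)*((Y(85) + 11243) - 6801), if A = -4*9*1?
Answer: -28662062 - 509866*sqrt(85) ≈ -3.3363e+7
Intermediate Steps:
A = -36 (A = -36*1 = -36)
Y(O) = 79*sqrt(O)
6606 - (6490 + A)*((Y(85) + 11243) - 6801) = 6606 - (6490 - 36)*((79*sqrt(85) + 11243) - 6801) = 6606 - 6454*((11243 + 79*sqrt(85)) - 6801) = 6606 - 6454*(4442 + 79*sqrt(85)) = 6606 - (28668668 + 509866*sqrt(85)) = 6606 + (-28668668 - 509866*sqrt(85)) = -28662062 - 509866*sqrt(85)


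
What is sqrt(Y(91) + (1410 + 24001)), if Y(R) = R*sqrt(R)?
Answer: sqrt(25411 + 91*sqrt(91)) ≈ 162.11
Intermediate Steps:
Y(R) = R**(3/2)
sqrt(Y(91) + (1410 + 24001)) = sqrt(91**(3/2) + (1410 + 24001)) = sqrt(91*sqrt(91) + 25411) = sqrt(25411 + 91*sqrt(91))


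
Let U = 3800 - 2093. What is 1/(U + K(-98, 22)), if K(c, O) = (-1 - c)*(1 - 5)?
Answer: 1/1319 ≈ 0.00075815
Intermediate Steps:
K(c, O) = 4 + 4*c (K(c, O) = (-1 - c)*(-4) = 4 + 4*c)
U = 1707
1/(U + K(-98, 22)) = 1/(1707 + (4 + 4*(-98))) = 1/(1707 + (4 - 392)) = 1/(1707 - 388) = 1/1319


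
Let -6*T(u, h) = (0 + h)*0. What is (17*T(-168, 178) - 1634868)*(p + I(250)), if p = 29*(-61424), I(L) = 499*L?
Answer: 2708234045928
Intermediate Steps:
T(u, h) = 0 (T(u, h) = -(0 + h)*0/6 = -h*0/6 = -⅙*0 = 0)
p = -1781296
(17*T(-168, 178) - 1634868)*(p + I(250)) = (17*0 - 1634868)*(-1781296 + 499*250) = (0 - 1634868)*(-1781296 + 124750) = -1634868*(-1656546) = 2708234045928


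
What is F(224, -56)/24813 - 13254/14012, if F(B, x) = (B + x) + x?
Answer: -163651079/173839878 ≈ -0.94139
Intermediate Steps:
F(B, x) = B + 2*x
F(224, -56)/24813 - 13254/14012 = (224 + 2*(-56))/24813 - 13254/14012 = (224 - 112)*(1/24813) - 13254*1/14012 = 112*(1/24813) - 6627/7006 = 112/24813 - 6627/7006 = -163651079/173839878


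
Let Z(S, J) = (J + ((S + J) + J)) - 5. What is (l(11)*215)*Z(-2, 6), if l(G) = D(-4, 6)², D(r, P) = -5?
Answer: 59125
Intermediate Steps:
Z(S, J) = -5 + S + 3*J (Z(S, J) = (J + ((J + S) + J)) - 5 = (J + (S + 2*J)) - 5 = (S + 3*J) - 5 = -5 + S + 3*J)
l(G) = 25 (l(G) = (-5)² = 25)
(l(11)*215)*Z(-2, 6) = (25*215)*(-5 - 2 + 3*6) = 5375*(-5 - 2 + 18) = 5375*11 = 59125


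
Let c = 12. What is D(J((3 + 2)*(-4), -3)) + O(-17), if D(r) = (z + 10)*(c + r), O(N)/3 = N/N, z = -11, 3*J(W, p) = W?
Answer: -7/3 ≈ -2.3333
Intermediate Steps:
J(W, p) = W/3
O(N) = 3 (O(N) = 3*(N/N) = 3*1 = 3)
D(r) = -12 - r (D(r) = (-11 + 10)*(12 + r) = -(12 + r) = -12 - r)
D(J((3 + 2)*(-4), -3)) + O(-17) = (-12 - (3 + 2)*(-4)/3) + 3 = (-12 - 5*(-4)/3) + 3 = (-12 - (-20)/3) + 3 = (-12 - 1*(-20/3)) + 3 = (-12 + 20/3) + 3 = -16/3 + 3 = -7/3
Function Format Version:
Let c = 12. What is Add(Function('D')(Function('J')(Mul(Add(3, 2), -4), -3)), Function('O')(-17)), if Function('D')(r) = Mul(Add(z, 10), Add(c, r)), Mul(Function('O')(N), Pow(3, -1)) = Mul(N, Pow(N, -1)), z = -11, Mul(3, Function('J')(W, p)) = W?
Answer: Rational(-7, 3) ≈ -2.3333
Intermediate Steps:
Function('J')(W, p) = Mul(Rational(1, 3), W)
Function('O')(N) = 3 (Function('O')(N) = Mul(3, Mul(N, Pow(N, -1))) = Mul(3, 1) = 3)
Function('D')(r) = Add(-12, Mul(-1, r)) (Function('D')(r) = Mul(Add(-11, 10), Add(12, r)) = Mul(-1, Add(12, r)) = Add(-12, Mul(-1, r)))
Add(Function('D')(Function('J')(Mul(Add(3, 2), -4), -3)), Function('O')(-17)) = Add(Add(-12, Mul(-1, Mul(Rational(1, 3), Mul(Add(3, 2), -4)))), 3) = Add(Add(-12, Mul(-1, Mul(Rational(1, 3), Mul(5, -4)))), 3) = Add(Add(-12, Mul(-1, Mul(Rational(1, 3), -20))), 3) = Add(Add(-12, Mul(-1, Rational(-20, 3))), 3) = Add(Add(-12, Rational(20, 3)), 3) = Add(Rational(-16, 3), 3) = Rational(-7, 3)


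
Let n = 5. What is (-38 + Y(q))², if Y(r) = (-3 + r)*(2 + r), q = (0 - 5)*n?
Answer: 367236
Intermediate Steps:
q = -25 (q = (0 - 5)*5 = -5*5 = -25)
(-38 + Y(q))² = (-38 + (-6 + (-25)² - 1*(-25)))² = (-38 + (-6 + 625 + 25))² = (-38 + 644)² = 606² = 367236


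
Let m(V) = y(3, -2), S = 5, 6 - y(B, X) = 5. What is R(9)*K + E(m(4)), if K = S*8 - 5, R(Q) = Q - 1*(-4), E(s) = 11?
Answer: 466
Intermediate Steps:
y(B, X) = 1 (y(B, X) = 6 - 1*5 = 6 - 5 = 1)
m(V) = 1
R(Q) = 4 + Q (R(Q) = Q + 4 = 4 + Q)
K = 35 (K = 5*8 - 5 = 40 - 5 = 35)
R(9)*K + E(m(4)) = (4 + 9)*35 + 11 = 13*35 + 11 = 455 + 11 = 466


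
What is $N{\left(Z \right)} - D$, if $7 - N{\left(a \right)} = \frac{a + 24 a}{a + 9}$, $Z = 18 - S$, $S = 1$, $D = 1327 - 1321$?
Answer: $- \frac{399}{26} \approx -15.346$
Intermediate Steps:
$D = 6$ ($D = 1327 - 1321 = 6$)
$Z = 17$ ($Z = 18 - 1 = 17$)
$N{\left(a \right)} = 7 - \frac{25 a}{9 + a}$ ($N{\left(a \right)} = 7 - \frac{a + 24 a}{a + 9} = 7 - \frac{25 a}{9 + a}$)
$N{\left(Z \right)} - D = \frac{9 \left(7 - 34\right)}{9 + 17} - 6 = \frac{9 \left(7 - 34\right)}{26} - 6 = 9 \cdot \frac{1}{26} \left(-27\right) - 6 = - \frac{243}{26} - 6 = - \frac{399}{26}$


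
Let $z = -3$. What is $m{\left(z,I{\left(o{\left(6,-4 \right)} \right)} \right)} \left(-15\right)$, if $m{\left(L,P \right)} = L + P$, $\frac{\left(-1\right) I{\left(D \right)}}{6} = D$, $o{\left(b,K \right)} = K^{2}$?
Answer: $1485$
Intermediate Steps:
$I{\left(D \right)} = - 6 D$
$m{\left(z,I{\left(o{\left(6,-4 \right)} \right)} \right)} \left(-15\right) = \left(-3 - 6 \left(-4\right)^{2}\right) \left(-15\right) = \left(-3 - 96\right) \left(-15\right) = \left(-99\right) \left(-15\right) = 1485$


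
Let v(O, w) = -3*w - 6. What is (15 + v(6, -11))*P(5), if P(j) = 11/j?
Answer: 462/5 ≈ 92.400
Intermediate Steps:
v(O, w) = -6 - 3*w
(15 + v(6, -11))*P(5) = (15 + (-6 - 3*(-11)))*(11/5) = (15 + (-6 + 33))*(11*(⅕)) = (15 + 27)*(11/5) = 42*(11/5) = 462/5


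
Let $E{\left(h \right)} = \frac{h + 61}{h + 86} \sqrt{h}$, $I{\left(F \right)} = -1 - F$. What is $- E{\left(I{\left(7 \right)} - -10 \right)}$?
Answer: $- \frac{63 \sqrt{2}}{88} \approx -1.0124$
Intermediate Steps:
$E{\left(h \right)} = \frac{\sqrt{h} \left(61 + h\right)}{86 + h}$ ($E{\left(h \right)} = \frac{61 + h}{86 + h} \sqrt{h} = \frac{\sqrt{h} \left(61 + h\right)}{86 + h}$)
$- E{\left(I{\left(7 \right)} - -10 \right)} = - \frac{\sqrt{\left(-1 - 7\right) - -10} \left(61 - -2\right)}{86 - -2} = - \frac{\sqrt{\left(-1 - 7\right) + 10} \left(61 + \left(\left(-1 - 7\right) + 10\right)\right)}{86 + \left(\left(-1 - 7\right) + 10\right)} = - \frac{\sqrt{-8 + 10} \left(61 + \left(-8 + 10\right)\right)}{86 + \left(-8 + 10\right)} = - \frac{\sqrt{2} \left(61 + 2\right)}{86 + 2} = - \frac{\sqrt{2} \cdot 63}{88} = - \frac{63 \sqrt{2}}{88}$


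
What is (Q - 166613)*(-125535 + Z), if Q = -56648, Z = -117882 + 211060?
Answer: 7224056177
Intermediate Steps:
Z = 93178
(Q - 166613)*(-125535 + Z) = (-56648 - 166613)*(-125535 + 93178) = -223261*(-32357) = 7224056177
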